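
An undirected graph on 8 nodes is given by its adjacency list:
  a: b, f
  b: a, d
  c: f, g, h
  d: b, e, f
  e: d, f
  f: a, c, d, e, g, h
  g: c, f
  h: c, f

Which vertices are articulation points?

f

Removing f increases the component count from 1 to 2, so f is a cut vertex.
By contrast removing h leaves 1 component; it is not a cut vertex. No other vertex is a cut vertex either.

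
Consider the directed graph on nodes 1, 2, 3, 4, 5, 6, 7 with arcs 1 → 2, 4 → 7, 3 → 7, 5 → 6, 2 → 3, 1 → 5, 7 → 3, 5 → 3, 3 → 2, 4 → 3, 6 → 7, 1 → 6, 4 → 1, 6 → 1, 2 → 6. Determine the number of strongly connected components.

2

{1, 2, 3, 5, 6, 7} are all mutually reachable — one SCC of size 6.
{4} is an SCC by itself.
That gives 2 strongly connected components.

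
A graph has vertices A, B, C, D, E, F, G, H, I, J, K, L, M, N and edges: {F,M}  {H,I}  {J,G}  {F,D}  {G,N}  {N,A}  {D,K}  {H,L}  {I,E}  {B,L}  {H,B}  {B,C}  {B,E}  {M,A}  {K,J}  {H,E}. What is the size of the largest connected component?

Starting from B we can reach B, C, E, H, I, L. That is one component of size 6.
Starting from A we can reach A, D, F, G, J, K, M, N. That is one component of size 8.
The largest has 8 vertices.

8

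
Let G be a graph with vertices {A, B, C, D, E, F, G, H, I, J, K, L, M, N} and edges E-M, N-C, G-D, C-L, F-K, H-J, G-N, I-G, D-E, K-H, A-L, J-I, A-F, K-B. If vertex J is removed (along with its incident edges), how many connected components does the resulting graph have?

1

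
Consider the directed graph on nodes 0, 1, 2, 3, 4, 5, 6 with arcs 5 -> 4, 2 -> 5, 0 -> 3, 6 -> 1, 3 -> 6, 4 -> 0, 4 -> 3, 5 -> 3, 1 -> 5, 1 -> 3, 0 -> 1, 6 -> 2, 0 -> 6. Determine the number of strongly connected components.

{0, 1, 2, 3, 4, 5, 6} are all mutually reachable — one SCC of size 7.
That gives 1 strongly connected component.

1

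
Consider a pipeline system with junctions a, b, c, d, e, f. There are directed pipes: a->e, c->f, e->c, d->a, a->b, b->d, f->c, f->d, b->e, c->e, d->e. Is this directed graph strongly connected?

Yes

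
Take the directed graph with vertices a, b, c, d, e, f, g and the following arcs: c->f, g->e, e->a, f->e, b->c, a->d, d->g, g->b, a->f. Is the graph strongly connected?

Yes

From d we can reach every vertex (a, b, c, d, e, f, g), and every vertex can reach d (a, b, c, d, e, f, g). So the whole graph is one strongly connected component.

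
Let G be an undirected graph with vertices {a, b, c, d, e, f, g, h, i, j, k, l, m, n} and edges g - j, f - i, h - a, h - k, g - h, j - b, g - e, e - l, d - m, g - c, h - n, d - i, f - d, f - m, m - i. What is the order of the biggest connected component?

Starting from d we can reach d, f, i, m. That is one component of size 4.
Starting from a we can reach a, b, c, e, g, h, j, k, l, n. That is one component of size 10.
The largest has 10 vertices.

10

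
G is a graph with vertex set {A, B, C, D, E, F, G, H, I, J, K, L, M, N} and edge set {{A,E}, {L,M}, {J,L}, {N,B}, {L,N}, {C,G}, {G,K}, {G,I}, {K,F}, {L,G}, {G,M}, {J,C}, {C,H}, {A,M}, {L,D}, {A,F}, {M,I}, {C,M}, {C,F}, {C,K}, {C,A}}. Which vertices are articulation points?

Removing A increases the component count from 1 to 2, so A is a cut vertex.
Removing C increases the component count from 1 to 2, so C is a cut vertex.
Removing L increases the component count from 1 to 3, so L is a cut vertex.
Likewise N is a cut vertex.
By contrast removing G leaves 1 component; it is not a cut vertex. No other vertex is a cut vertex either.

A, C, L, N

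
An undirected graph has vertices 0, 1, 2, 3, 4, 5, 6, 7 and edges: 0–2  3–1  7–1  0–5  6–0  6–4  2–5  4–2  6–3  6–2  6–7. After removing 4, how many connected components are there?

With 4 gone, the remaining components are: {0, 1, 2, 3, 5, 6, 7}.
That is 1 component.

1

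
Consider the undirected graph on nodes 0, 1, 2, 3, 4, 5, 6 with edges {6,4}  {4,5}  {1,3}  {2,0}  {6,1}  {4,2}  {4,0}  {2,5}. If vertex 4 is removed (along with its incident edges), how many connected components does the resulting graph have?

2

With 4 gone, the remaining components are: {0, 2, 5}; {1, 3, 6}.
That is 2 components.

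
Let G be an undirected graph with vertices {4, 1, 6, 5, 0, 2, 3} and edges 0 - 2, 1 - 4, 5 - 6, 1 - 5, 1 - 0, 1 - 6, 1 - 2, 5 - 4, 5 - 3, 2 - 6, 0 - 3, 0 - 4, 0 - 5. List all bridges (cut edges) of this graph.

The edges on the cycle 1-0-3-5-1 are not bridges since each lies on that cycle.
Every edge lies on some cycle, so there are no bridges.

none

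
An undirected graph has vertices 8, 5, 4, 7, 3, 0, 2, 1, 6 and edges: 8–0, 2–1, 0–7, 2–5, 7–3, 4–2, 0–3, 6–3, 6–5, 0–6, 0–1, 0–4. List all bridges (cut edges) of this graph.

The edges on the cycle 0-6-5-2-4-0 are not bridges since each lies on that cycle.
But removing 8–0 disconnects 8 from 0 — this is a bridge.

0-8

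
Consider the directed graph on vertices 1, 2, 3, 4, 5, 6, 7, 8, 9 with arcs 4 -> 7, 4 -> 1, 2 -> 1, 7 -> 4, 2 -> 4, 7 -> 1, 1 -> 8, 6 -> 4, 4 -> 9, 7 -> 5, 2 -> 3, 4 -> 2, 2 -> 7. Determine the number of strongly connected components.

{2, 4, 7} are all mutually reachable — one SCC of size 3.
{9} is an SCC by itself.
{8} is an SCC by itself.
{1} is an SCC by itself.
{3} is an SCC by itself.
(and 2 more singleton SCCs)
That gives 7 strongly connected components.

7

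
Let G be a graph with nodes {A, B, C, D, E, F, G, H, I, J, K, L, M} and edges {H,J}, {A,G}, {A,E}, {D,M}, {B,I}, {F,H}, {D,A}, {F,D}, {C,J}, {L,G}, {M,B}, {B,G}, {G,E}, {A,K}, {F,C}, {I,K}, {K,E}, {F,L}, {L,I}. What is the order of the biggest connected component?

13

Starting from A we can reach A, B, C, D, E, F, G, H, I, J, K, L, M. That is one component of size 13.
The largest has 13 vertices.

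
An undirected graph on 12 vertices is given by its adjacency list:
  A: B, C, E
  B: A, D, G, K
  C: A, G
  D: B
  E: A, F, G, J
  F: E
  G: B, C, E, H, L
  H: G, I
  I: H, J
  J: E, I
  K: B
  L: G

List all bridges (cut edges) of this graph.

The edges on the cycle E-G-H-I-J-E are not bridges since each lies on that cycle.
But removing K-B disconnects K from B; removing G-L disconnects G from L; removing D-B disconnects D from B; removing F-E disconnects F from E — these are bridges.

B-D, B-K, E-F, G-L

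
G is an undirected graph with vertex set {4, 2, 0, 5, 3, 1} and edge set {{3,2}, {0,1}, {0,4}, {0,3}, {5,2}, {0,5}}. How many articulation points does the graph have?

1

Removing 0 increases the component count from 1 to 3, so 0 is a cut vertex.
By contrast removing 2 leaves 1 component; it is not a cut vertex. No other vertex is a cut vertex either.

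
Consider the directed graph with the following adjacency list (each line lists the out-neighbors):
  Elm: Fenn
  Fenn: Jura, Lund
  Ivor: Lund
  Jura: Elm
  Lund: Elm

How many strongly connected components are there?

{Elm, Fenn, Jura, Lund} are all mutually reachable — one SCC of size 4.
{Ivor} is an SCC by itself.
That gives 2 strongly connected components.

2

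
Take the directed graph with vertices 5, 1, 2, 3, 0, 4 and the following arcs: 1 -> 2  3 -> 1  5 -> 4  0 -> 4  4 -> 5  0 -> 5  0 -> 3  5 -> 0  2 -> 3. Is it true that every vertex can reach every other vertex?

There is no directed path from 1 to 0, so the graph is not strongly connected.

No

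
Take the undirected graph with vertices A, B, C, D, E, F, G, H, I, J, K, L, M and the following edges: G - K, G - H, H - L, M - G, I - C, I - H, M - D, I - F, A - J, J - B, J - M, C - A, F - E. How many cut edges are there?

6

The edges on the cycle I-C-A-J-M-G-H-I are not bridges since each lies on that cycle.
But removing E - F disconnects E from F; removing B - J disconnects B from J; removing L - H disconnects L from H; removing D - M disconnects D from M — these are bridges.
In total 6 edges are bridges.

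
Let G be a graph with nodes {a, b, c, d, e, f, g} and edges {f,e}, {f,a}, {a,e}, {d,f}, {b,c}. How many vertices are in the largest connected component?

4

g is isolated — a component by itself.
Starting from b we can reach b, c. That is one component of size 2.
Starting from a we can reach a, d, e, f. That is one component of size 4.
The largest has 4 vertices.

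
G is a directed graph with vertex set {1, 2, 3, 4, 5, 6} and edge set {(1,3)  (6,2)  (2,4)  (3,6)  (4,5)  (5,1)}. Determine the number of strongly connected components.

{1, 2, 3, 4, 5, 6} are all mutually reachable — one SCC of size 6.
That gives 1 strongly connected component.

1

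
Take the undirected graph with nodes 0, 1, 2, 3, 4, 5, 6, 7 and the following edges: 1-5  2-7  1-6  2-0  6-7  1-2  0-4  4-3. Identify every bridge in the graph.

The edges on the cycle 1-2-7-6-1 are not bridges since each lies on that cycle.
But removing 5-1 disconnects 5 from 1; removing 0-4 disconnects 0 from 4; removing 3-4 disconnects 3 from 4; removing 0-2 disconnects 0 from 2 — these are bridges.

0-2, 0-4, 1-5, 3-4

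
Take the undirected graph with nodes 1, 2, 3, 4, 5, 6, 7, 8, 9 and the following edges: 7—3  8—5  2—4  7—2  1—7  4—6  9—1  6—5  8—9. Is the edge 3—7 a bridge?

Removing 3—7 leaves no path between 3 and 7: the component count goes from 1 to 2. So it is a bridge.

Yes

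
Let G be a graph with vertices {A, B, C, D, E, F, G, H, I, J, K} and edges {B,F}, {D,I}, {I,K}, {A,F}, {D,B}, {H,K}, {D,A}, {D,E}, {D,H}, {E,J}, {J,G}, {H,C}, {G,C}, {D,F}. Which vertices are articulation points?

Removing D increases the component count from 1 to 2, so D is a cut vertex.
By contrast removing H leaves 1 component; it is not a cut vertex. No other vertex is a cut vertex either.

D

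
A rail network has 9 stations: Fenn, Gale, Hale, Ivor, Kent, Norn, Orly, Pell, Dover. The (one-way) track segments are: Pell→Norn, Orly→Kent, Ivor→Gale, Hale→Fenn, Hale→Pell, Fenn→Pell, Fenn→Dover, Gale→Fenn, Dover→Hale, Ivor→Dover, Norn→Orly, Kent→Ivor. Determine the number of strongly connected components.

1

{Fenn, Gale, Hale, Ivor, Kent, Norn, Orly, Pell, Dover} are all mutually reachable — one SCC of size 9.
That gives 1 strongly connected component.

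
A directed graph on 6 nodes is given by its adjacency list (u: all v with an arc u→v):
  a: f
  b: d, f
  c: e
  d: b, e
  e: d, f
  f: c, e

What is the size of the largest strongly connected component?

5

{b, c, d, e, f} are all mutually reachable — one SCC of size 5.
{a} is an SCC by itself.
The largest has 5 vertices.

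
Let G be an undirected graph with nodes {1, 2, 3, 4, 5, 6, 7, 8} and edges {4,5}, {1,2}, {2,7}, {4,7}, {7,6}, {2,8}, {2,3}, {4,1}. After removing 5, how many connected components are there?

With 5 gone, the remaining components are: {1, 2, 3, 4, 6, 7, 8}.
That is 1 component.

1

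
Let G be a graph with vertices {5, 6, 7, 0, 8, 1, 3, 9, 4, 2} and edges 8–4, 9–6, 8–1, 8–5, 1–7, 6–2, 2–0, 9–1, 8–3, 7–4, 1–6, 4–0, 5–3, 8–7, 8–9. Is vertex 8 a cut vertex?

Yes

Deleting 8 raises the number of components from 1 to 2, so 8 is a cut vertex.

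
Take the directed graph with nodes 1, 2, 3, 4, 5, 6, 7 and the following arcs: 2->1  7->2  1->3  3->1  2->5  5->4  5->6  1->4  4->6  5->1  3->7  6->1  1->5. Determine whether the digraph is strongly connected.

Yes

From 7 we can reach every vertex (1, 2, 3, 4, 5, 6, 7), and every vertex can reach 7 (1, 2, 3, 4, 5, 6, 7). So the whole graph is one strongly connected component.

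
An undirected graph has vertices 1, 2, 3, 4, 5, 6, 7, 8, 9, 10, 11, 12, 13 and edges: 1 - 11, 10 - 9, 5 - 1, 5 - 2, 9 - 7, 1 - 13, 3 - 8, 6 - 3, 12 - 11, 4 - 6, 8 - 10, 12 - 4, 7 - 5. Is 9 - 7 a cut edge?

After removing 9 - 7, the path 9-10-8-3-6-4-12-11-1-5-7 still connects them, so the edge is not a bridge.

No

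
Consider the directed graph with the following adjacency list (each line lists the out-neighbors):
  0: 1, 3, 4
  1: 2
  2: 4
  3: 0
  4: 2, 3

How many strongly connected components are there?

{0, 1, 2, 3, 4} are all mutually reachable — one SCC of size 5.
That gives 1 strongly connected component.

1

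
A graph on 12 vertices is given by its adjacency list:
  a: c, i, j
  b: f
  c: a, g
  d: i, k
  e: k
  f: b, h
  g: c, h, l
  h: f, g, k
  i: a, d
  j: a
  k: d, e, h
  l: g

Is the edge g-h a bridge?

No

After removing g-h, the path g-c-a-i-d-k-h still connects them, so the edge is not a bridge.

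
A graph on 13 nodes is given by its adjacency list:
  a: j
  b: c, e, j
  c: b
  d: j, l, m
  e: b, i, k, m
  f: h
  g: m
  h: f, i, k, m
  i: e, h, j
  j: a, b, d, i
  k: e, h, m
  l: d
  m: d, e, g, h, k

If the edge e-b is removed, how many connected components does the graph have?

1

e and b are still connected via e-i-j-b, so the component count stays at 1.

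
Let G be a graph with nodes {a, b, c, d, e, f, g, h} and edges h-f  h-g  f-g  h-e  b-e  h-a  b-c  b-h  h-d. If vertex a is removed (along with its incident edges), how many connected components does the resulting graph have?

1

With a gone, the remaining components are: {b, c, d, e, f, g, h}.
That is 1 component.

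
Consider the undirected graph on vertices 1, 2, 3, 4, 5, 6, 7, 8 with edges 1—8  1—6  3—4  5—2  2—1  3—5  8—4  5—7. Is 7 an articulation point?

Deleting 7 leaves 1 component (was 1), so 7 is not a cut vertex.

No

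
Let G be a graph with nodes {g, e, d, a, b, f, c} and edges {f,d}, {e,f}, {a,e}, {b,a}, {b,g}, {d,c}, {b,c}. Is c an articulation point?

Deleting c leaves 1 component (was 1) (its neighbors b, d remain connected to each other), so c is not a cut vertex.

No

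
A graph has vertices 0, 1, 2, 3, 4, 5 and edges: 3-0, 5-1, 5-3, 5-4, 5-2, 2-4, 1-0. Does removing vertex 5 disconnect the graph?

Yes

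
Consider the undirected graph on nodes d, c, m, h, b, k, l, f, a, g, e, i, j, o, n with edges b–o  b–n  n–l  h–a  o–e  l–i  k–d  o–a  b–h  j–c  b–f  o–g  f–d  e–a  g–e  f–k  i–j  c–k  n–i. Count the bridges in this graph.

The edges on the cycle n-l-i-n are not bridges since each lies on that cycle.
Every edge lies on some cycle, so there are no bridges.

0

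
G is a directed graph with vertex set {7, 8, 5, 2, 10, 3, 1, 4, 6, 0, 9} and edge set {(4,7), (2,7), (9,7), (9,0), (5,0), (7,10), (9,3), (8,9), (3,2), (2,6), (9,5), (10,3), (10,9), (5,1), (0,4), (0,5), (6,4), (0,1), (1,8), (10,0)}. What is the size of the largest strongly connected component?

11

{0, 1, 2, 3, 4, 5, 6, 7, 8, 9, 10} are all mutually reachable — one SCC of size 11.
The largest has 11 vertices.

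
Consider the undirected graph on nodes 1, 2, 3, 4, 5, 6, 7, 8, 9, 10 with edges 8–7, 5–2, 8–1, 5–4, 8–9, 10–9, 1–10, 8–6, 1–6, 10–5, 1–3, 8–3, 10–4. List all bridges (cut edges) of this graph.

The edges on the cycle 10-5-4-10 are not bridges since each lies on that cycle.
But removing 5–2 disconnects 5 from 2; removing 7–8 disconnects 7 from 8 — these are bridges.

2-5, 7-8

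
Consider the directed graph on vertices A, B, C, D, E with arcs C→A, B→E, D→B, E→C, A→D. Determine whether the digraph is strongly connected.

From B we can reach every vertex (A, B, C, D, E), and every vertex can reach B (A, B, C, D, E). So the whole graph is one strongly connected component.

Yes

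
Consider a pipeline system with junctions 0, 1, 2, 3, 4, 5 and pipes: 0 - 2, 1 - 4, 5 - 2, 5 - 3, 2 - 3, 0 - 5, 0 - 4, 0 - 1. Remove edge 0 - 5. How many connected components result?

0 and 5 are still connected via 0-2-5, so the component count stays at 1.

1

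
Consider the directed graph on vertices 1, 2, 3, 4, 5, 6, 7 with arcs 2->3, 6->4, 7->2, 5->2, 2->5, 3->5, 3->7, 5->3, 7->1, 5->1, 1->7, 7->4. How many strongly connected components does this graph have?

{1, 2, 3, 5, 7} are all mutually reachable — one SCC of size 5.
{6} is an SCC by itself.
{4} is an SCC by itself.
That gives 3 strongly connected components.

3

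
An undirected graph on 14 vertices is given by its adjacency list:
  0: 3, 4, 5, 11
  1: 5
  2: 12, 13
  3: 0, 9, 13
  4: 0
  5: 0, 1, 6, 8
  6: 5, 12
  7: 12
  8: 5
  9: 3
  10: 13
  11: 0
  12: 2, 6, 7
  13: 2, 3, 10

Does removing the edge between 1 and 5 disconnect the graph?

Yes

Removing 1-5 leaves no path between 1 and 5: the component count goes from 1 to 2. So it is a bridge.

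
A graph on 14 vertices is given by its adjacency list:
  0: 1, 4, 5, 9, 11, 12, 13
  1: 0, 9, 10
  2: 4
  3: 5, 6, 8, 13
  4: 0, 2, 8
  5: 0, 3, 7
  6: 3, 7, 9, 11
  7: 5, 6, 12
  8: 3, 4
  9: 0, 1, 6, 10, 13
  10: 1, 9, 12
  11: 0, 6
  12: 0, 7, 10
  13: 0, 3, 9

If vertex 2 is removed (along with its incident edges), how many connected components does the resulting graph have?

1

With 2 gone, the remaining components are: {0, 1, 3, 4, 5, 6, 7, 8, 9, 10, 11, 12, 13}.
That is 1 component.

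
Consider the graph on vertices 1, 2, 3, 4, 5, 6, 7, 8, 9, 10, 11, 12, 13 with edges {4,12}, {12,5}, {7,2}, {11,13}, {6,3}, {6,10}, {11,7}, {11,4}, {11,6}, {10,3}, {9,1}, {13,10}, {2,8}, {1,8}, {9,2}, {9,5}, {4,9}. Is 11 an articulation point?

Deleting 11 raises the number of components from 1 to 2, so 11 is a cut vertex.

Yes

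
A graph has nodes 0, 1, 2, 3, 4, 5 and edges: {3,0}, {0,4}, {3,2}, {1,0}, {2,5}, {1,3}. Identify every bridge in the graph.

The edges on the cycle 1-3-0-1 are not bridges since each lies on that cycle.
But removing 0 - 4 disconnects 0 from 4; removing 3 - 2 disconnects 3 from 2; removing 2 - 5 disconnects 2 from 5 — these are bridges.

0-4, 2-3, 2-5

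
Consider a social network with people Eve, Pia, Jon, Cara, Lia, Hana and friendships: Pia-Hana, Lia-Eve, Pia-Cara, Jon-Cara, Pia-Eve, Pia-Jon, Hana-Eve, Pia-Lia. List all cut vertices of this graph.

Removing Pia increases the component count from 1 to 2, so Pia is a cut vertex.
By contrast removing Cara leaves 1 component; it is not a cut vertex. No other vertex is a cut vertex either.

Pia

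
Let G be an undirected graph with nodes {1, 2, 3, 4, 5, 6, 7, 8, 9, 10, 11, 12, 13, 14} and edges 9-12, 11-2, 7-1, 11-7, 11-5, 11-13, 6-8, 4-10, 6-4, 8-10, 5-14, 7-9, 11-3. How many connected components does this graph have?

Starting from 4 we can reach 4, 6, 8, 10. That is one component of size 4.
Starting from 1 we can reach 1, 2, 3, 5, 7, 9, 11, 12, 13, 14. That is one component of size 10.
Total: 2 components.

2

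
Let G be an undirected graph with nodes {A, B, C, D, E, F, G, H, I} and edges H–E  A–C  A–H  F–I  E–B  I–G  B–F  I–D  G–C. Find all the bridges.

D-I

The edges on the cycle A-H-E-B-F-I-G-C-A are not bridges since each lies on that cycle.
But removing D–I disconnects D from I — this is a bridge.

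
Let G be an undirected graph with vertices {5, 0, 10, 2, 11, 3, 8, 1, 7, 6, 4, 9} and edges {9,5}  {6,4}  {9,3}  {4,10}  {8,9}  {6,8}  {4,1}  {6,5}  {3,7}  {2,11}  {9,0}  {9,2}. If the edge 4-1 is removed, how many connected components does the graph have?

2

Before removal there is 1 component.
4-1 is a bridge — removing it separates 4's side from 1's side.
After removal: 2 components.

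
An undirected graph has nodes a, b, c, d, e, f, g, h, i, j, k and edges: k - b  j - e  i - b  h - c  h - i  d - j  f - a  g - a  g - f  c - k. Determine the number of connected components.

Starting from a we can reach a, f, g. That is one component of size 3.
Starting from d we can reach d, e, j. That is one component of size 3.
Starting from b we can reach b, c, h, i, k. That is one component of size 5.
Total: 3 components.

3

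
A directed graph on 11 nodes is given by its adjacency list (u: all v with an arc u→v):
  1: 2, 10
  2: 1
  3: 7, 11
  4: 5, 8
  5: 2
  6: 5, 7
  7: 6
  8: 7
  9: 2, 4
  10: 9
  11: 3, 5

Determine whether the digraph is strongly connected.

No

There is no directed path from 4 to 3, so the graph is not strongly connected.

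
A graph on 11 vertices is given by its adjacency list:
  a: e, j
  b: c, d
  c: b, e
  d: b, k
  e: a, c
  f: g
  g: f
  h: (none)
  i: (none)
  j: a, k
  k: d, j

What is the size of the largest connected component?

7

i is isolated — a component by itself.
h is isolated — a component by itself.
Starting from f we can reach f, g. That is one component of size 2.
Starting from a we can reach a, b, c, d, e, j, k. That is one component of size 7.
The largest has 7 vertices.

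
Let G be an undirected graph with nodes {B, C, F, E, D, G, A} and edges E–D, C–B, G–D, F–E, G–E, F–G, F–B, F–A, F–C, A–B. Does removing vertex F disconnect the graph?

Yes

Deleting F raises the number of components from 1 to 2, so F is a cut vertex.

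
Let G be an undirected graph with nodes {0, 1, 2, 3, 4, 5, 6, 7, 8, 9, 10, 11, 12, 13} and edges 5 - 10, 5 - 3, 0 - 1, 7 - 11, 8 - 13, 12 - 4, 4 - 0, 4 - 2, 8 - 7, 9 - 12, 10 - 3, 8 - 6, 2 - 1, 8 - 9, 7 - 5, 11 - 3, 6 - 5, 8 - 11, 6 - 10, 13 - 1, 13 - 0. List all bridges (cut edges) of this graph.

none

The edges on the cycle 4-2-1-0-4 are not bridges since each lies on that cycle.
Every edge lies on some cycle, so there are no bridges.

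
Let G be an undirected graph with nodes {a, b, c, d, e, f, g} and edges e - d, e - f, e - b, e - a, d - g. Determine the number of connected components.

2

c is isolated — a component by itself.
Starting from a we can reach a, b, d, e, f, g. That is one component of size 6.
Total: 2 components.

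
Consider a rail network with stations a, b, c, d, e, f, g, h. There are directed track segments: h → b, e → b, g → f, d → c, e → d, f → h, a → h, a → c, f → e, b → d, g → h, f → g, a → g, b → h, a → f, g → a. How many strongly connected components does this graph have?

{a, f, g} are all mutually reachable — one SCC of size 3.
{b, h} are all mutually reachable — one SCC of size 2.
{e} is an SCC by itself.
{d} is an SCC by itself.
{c} is an SCC by itself.
That gives 5 strongly connected components.

5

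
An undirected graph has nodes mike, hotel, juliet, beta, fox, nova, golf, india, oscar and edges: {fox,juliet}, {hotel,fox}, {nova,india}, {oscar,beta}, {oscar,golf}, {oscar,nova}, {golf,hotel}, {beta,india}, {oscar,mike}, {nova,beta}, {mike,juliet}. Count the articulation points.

1

Removing oscar increases the component count from 1 to 2, so oscar is a cut vertex.
By contrast removing india leaves 1 component; it is not a cut vertex. No other vertex is a cut vertex either.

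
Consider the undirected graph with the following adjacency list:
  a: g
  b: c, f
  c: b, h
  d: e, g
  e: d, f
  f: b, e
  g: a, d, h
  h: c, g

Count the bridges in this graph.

The edges on the cycle h-c-b-f-e-d-g-h are not bridges since each lies on that cycle.
But removing g-a disconnects g from a — this is a bridge.

1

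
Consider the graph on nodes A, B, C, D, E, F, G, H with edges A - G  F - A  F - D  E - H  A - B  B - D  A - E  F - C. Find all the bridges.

The edges on the cycle F-A-B-D-F are not bridges since each lies on that cycle.
But removing A - G disconnects A from G; removing A - E disconnects A from E; removing E - H disconnects E from H; removing F - C disconnects F from C — these are bridges.

A-E, A-G, C-F, E-H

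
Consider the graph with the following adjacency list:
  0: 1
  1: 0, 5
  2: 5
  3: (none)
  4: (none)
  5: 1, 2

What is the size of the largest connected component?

4 is isolated — a component by itself.
3 is isolated — a component by itself.
Starting from 0 we can reach 0, 1, 2, 5. That is one component of size 4.
The largest has 4 vertices.

4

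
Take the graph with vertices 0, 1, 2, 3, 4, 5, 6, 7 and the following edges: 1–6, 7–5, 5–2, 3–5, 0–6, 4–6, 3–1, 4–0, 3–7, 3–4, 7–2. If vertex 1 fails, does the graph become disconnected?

No

Deleting 1 leaves 1 component (was 1) (its neighbors 3, 6 remain connected to each other), so 1 is not a cut vertex.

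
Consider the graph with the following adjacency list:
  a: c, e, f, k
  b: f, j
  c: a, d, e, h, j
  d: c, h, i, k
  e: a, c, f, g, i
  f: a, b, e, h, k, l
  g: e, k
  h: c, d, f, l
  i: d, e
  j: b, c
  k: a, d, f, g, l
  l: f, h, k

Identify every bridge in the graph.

none

The edges on the cycle k-l-f-h-c-a-k are not bridges since each lies on that cycle.
Every edge lies on some cycle, so there are no bridges.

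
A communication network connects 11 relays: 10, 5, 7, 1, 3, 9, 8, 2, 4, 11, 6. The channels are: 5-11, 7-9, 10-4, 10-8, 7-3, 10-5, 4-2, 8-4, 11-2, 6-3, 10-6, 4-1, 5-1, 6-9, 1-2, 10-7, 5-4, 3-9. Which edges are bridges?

The edges on the cycle 6-3-9-6 are not bridges since each lies on that cycle.
Every edge lies on some cycle, so there are no bridges.

none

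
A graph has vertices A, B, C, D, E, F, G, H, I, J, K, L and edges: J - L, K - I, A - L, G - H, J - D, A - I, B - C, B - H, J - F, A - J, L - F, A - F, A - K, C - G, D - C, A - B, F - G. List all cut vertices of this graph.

Removing A increases the component count from 2 to 3, so A is a cut vertex.
By contrast removing G leaves 2 components; it is not a cut vertex. No other vertex is a cut vertex either.

A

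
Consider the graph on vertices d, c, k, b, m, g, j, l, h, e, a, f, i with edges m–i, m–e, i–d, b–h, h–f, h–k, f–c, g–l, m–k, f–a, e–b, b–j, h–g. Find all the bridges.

a-f, b-j, c-f, d-i, f-h, g-h, g-l, i-m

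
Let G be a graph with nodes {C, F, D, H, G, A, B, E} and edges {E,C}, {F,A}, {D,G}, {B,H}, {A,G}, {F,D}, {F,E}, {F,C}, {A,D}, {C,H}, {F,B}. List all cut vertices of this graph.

Removing F increases the component count from 1 to 2, so F is a cut vertex.
By contrast removing E leaves 1 component; it is not a cut vertex. No other vertex is a cut vertex either.

F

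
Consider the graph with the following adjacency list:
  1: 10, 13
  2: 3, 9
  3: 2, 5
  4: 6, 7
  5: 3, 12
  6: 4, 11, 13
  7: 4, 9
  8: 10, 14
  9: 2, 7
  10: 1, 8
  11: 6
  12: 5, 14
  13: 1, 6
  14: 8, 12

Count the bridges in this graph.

The edges on the cycle 9-2-3-5-12-14-8-10-1-13-6-4-7-9 are not bridges since each lies on that cycle.
But removing 6-11 disconnects 6 from 11 — this is a bridge.

1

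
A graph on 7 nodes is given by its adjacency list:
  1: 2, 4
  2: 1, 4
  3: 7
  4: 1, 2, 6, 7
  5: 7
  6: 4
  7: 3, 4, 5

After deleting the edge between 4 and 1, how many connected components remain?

1

4 and 1 are still connected via 4-2-1, so the component count stays at 1.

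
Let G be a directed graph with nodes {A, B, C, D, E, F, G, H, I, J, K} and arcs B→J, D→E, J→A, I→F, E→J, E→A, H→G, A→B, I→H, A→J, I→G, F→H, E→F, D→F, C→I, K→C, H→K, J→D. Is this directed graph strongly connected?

There is no directed path from F to J, so the graph is not strongly connected.

No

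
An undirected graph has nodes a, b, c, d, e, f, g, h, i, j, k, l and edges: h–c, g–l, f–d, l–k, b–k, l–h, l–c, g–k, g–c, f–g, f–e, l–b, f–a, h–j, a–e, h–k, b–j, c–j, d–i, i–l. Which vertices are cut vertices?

Removing f increases the component count from 1 to 2, so f is a cut vertex.
By contrast removing l leaves 1 component; it is not a cut vertex. No other vertex is a cut vertex either.

f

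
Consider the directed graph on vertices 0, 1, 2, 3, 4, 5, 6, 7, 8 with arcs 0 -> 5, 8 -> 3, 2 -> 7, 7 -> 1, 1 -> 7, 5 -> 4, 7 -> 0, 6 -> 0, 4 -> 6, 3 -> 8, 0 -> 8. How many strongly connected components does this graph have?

{0, 4, 5, 6} are all mutually reachable — one SCC of size 4.
{1, 7} are all mutually reachable — one SCC of size 2.
{3, 8} are all mutually reachable — one SCC of size 2.
{2} is an SCC by itself.
That gives 4 strongly connected components.

4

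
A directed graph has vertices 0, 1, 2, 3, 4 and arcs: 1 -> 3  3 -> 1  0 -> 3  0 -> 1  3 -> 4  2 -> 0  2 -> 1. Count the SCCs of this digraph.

{1, 3} are all mutually reachable — one SCC of size 2.
{2} is an SCC by itself.
{4} is an SCC by itself.
{0} is an SCC by itself.
That gives 4 strongly connected components.

4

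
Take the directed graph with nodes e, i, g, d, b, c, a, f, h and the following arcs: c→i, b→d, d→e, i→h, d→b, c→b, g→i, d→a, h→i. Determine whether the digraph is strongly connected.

There is no directed path from b to g, so the graph is not strongly connected.

No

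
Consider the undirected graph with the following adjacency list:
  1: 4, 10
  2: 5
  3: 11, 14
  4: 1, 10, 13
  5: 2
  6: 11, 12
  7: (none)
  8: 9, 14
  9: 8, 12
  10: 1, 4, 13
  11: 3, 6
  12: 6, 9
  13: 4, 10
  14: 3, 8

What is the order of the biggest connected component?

7

7 is isolated — a component by itself.
Starting from 2 we can reach 2, 5. That is one component of size 2.
Starting from 1 we can reach 1, 4, 10, 13. That is one component of size 4.
Starting from 3 we can reach 3, 6, 8, 9, 11, 12, 14. That is one component of size 7.
The largest has 7 vertices.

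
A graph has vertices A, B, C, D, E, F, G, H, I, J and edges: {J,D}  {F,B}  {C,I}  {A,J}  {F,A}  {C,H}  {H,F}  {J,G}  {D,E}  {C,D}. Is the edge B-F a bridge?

Yes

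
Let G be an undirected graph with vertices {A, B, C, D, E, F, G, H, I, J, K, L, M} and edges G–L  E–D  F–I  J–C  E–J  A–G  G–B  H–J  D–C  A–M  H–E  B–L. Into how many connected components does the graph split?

K is isolated — a component by itself.
Starting from F we can reach F, I. That is one component of size 2.
Starting from A we can reach A, B, G, L, M. That is one component of size 5.
Starting from C we can reach C, D, E, H, J. That is one component of size 5.
Total: 4 components.

4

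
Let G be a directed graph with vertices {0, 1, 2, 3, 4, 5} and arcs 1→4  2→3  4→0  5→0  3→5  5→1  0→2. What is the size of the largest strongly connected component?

6

{0, 1, 2, 3, 4, 5} are all mutually reachable — one SCC of size 6.
The largest has 6 vertices.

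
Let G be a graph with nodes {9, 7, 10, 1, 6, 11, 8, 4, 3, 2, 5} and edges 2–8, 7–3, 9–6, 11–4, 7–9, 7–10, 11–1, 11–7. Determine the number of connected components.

3

5 is isolated — a component by itself.
Starting from 2 we can reach 2, 8. That is one component of size 2.
Starting from 1 we can reach 1, 3, 4, 6, 7, 9, 10, 11. That is one component of size 8.
Total: 3 components.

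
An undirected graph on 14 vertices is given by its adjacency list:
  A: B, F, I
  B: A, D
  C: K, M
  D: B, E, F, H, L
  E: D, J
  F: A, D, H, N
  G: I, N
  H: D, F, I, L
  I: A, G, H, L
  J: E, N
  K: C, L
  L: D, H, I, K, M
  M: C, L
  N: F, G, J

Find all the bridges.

The edges on the cycle L-H-F-A-B-D-L are not bridges since each lies on that cycle.
Every edge lies on some cycle, so there are no bridges.

none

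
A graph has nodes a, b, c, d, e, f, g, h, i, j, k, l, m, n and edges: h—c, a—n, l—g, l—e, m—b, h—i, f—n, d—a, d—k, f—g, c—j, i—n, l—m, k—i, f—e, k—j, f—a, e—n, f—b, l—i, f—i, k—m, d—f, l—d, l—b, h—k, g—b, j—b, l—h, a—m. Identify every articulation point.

none

Removing k, for instance, still leaves 1 component. No single vertex removal increases the component count — the graph has no articulation points.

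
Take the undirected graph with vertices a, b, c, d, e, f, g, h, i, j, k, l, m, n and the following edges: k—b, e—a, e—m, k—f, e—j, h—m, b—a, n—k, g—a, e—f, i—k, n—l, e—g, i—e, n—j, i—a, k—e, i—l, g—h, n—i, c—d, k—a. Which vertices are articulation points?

Removing c, for instance, still leaves 2 components. No single vertex removal increases the component count — the graph has no articulation points.

none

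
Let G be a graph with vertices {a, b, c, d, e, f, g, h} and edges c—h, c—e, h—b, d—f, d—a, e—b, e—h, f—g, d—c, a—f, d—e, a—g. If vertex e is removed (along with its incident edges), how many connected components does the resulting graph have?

1

With e gone, the remaining components are: {a, b, c, d, f, g, h}.
That is 1 component.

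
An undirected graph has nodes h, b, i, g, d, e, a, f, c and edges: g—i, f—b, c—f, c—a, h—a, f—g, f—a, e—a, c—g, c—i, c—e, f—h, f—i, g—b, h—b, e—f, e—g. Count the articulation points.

0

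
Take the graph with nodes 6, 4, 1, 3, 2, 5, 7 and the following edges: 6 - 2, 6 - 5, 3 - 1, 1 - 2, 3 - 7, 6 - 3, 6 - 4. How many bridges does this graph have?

The edges on the cycle 6-3-1-2-6 are not bridges since each lies on that cycle.
But removing 3 - 7 disconnects 3 from 7; removing 6 - 5 disconnects 6 from 5; removing 6 - 4 disconnects 6 from 4 — these are bridges.
That makes 3 bridges.

3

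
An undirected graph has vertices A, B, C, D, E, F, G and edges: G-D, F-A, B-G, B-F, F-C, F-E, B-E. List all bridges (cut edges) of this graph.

The edges on the cycle B-F-E-B are not bridges since each lies on that cycle.
But removing F-A disconnects F from A; removing F-C disconnects F from C; removing G-D disconnects G from D; removing B-G disconnects B from G — these are bridges.

A-F, B-G, C-F, D-G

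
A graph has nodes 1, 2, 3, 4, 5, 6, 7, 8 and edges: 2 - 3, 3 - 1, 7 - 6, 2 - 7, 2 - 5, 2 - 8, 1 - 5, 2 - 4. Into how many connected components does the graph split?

Starting from 1 we can reach 1, 2, 3, 4, 5, 6, 7, 8. That is one component of size 8.
Total: 1 component.

1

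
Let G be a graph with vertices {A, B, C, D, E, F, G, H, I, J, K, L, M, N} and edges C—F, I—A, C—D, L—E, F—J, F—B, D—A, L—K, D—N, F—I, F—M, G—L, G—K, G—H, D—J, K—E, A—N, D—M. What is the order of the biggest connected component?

9

Starting from E we can reach E, G, H, K, L. That is one component of size 5.
Starting from A we can reach A, B, C, D, F, I, J, M, N. That is one component of size 9.
The largest has 9 vertices.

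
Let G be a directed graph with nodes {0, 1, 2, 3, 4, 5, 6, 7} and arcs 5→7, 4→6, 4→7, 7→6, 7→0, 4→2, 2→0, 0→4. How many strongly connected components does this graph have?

{0, 2, 4, 7} are all mutually reachable — one SCC of size 4.
{1} is an SCC by itself.
{5} is an SCC by itself.
{3} is an SCC by itself.
{6} is an SCC by itself.
That gives 5 strongly connected components.

5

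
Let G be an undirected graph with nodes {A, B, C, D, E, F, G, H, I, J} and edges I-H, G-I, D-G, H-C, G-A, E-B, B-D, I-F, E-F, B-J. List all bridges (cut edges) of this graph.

The edges on the cycle E-B-D-G-I-F-E are not bridges since each lies on that cycle.
But removing B-J disconnects B from J; removing C-H disconnects C from H; removing A-G disconnects A from G; removing I-H disconnects I from H — these are bridges.

A-G, B-J, C-H, H-I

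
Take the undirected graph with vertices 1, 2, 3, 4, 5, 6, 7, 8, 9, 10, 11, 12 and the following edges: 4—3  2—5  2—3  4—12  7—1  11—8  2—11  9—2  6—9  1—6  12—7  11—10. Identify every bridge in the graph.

10-11, 11-2, 11-8, 2-5

The edges on the cycle 4-12-7-1-6-9-2-3-4 are not bridges since each lies on that cycle.
But removing 11—10 disconnects 11 from 10; removing 11—2 disconnects 11 from 2; removing 5—2 disconnects 5 from 2; removing 11—8 disconnects 11 from 8 — these are bridges.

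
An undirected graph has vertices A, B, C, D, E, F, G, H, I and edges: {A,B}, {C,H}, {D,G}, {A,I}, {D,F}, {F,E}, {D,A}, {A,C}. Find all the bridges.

removing D—A disconnects D from A; removing C—H disconnects C from H; removing B—A disconnects B from A; removing C—A disconnects C from A — these are bridges.
In total 8 edges are bridges.

A-B, A-C, A-D, A-I, C-H, D-F, D-G, E-F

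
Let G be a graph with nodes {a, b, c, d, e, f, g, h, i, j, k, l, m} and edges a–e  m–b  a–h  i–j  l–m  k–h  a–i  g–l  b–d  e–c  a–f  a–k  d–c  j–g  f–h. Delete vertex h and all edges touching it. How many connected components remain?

With h gone, the remaining components are: {a, b, c, d, e, f, g, i, j, k, l, m}.
That is 1 component.

1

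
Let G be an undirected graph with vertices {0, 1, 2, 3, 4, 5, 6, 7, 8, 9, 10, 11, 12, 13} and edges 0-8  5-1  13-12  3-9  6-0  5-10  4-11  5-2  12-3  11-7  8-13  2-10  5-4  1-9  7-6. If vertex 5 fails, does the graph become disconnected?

Yes

Deleting 5 raises the number of components from 1 to 2, so 5 is a cut vertex.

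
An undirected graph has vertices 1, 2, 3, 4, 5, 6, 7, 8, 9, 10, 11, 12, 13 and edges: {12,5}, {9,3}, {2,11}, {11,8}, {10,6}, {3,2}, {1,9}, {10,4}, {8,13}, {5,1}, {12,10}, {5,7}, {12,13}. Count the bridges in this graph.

4

The edges on the cycle 12-5-1-9-3-2-11-8-13-12 are not bridges since each lies on that cycle.
But removing 5-7 disconnects 5 from 7; removing 10-4 disconnects 10 from 4; removing 10-6 disconnects 10 from 6; removing 12-10 disconnects 12 from 10 — these are bridges.
That makes 4 bridges.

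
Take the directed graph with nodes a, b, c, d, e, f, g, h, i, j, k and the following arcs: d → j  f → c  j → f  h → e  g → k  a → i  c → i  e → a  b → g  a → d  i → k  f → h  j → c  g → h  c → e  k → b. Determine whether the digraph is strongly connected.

Yes

From i we can reach every vertex (a, b, c, d, e, f, g, h, i, j, k), and every vertex can reach i (a, b, c, d, e, f, g, h, i, j, k). So the whole graph is one strongly connected component.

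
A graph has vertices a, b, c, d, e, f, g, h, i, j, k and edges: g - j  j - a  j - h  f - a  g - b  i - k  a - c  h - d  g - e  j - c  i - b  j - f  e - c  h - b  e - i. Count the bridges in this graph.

The edges on the cycle g-e-i-b-h-j-g are not bridges since each lies on that cycle.
But removing k - i disconnects k from i; removing h - d disconnects h from d — these are bridges.
That makes 2 bridges.

2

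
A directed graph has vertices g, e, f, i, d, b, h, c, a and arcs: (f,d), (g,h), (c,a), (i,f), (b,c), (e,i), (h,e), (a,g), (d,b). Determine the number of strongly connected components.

1

{a, b, c, d, e, f, g, h, i} are all mutually reachable — one SCC of size 9.
That gives 1 strongly connected component.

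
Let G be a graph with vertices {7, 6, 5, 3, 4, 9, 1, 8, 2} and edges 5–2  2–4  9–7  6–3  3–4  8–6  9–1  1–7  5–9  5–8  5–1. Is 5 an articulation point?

Deleting 5 raises the number of components from 1 to 2, so 5 is a cut vertex.

Yes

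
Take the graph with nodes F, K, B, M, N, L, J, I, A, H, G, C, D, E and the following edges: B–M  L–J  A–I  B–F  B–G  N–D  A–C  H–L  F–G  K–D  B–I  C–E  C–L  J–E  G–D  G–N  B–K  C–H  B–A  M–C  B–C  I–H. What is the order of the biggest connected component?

Starting from A we can reach A, B, C, D, E, F, G, H, I, J, K, L, M, N. That is one component of size 14.
The largest has 14 vertices.

14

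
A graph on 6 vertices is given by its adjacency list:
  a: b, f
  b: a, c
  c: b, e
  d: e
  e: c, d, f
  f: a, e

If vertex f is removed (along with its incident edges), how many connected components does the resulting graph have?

With f gone, the remaining components are: {a, b, c, d, e}.
That is 1 component.

1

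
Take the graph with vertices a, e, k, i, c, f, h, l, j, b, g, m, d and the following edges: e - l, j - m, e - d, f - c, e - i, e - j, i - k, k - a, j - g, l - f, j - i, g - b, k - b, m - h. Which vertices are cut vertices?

e, f, j, k, l, m

Removing e increases the component count from 1 to 3, so e is a cut vertex.
Removing f increases the component count from 1 to 2, so f is a cut vertex.
Removing j increases the component count from 1 to 2, so j is a cut vertex.
Likewise k, l, m are cut vertices.
By contrast removing a leaves 1 component; it is not a cut vertex. No other vertex is a cut vertex either.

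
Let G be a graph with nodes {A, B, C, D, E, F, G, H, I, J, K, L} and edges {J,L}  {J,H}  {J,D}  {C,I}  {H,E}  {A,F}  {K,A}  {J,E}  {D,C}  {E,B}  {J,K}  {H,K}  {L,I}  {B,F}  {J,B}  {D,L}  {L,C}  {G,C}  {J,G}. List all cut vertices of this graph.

J

Removing J increases the component count from 1 to 2, so J is a cut vertex.
By contrast removing A leaves 1 component; it is not a cut vertex. No other vertex is a cut vertex either.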